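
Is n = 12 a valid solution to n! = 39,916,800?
No

Explanation: 12! = 12·11! = 12·39,916,800 = 479,001,600, which does not equal 39,916,800.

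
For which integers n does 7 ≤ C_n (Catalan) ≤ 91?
4, 5

C_3=5; C_4=14; C_5=42; C_6=132. So valid n = 4, 5.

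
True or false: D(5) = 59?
False
Derangements of 5 elements: D(5) = (5-1)·[D(4) + D(3)] = 4·[9 + 2] = 44.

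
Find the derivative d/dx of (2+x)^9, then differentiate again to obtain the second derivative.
72(2+x)^7

Working:
First derivative: 9(2+x)^{8}. Second derivative: 9·8·(2+x)^{7} = 72(2+x)^{7}.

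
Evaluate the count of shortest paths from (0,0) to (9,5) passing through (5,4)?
630
To (5,4): C(9,5)=126. From there: C(5,4)=5. Total: 630.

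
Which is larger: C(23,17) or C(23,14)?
C(23,14)

Solution: C(23,17)=100,947, C(23,14)=817,190.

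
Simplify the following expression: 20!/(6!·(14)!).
38,760
This is C(20,6) = 38,760.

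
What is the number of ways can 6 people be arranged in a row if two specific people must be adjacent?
240

Solution: Treat pair as unit: (6-1)! arrangements × 2 internal orders = 240.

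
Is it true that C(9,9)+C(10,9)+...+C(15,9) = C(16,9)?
False
Hockey stick identity gives Σ = C(16,10) = 8,008; RHS C(16,9) = 11,440.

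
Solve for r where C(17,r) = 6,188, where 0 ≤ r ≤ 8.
5

Working:
C(17,r) is increasing for 0 ≤ r ≤ 8. Stepping up (C(17,r+1) = C(17,r)·(17−r)/(r+1)): C(17,1) = 17, C(17,2) = 136, C(17,3) = 680, C(17,4) = 2,380, C(17,5) = 6,188 ✓. So r = 5.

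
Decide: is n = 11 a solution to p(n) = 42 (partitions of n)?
Pentagonal recurrence p(n) = p(n−1) + p(n−2) − p(n−5) − p(n−7) + …: p(11) = p(10) + p(9) − p(6) − p(4) = 42 + 30 − 11 − 5 = 56, which does not equal 42.
Final answer: No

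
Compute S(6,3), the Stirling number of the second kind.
90

Reasoning: Using the Stirling recurrence: S(n,k) = k·S(n-1,k) + S(n-1,k-1)
S(6,3) = 3·S(5,3) + S(5,2)
         = 3·25 + 15
         = 75 + 15
         = 90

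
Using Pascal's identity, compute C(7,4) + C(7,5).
56

Solution: C(7,4) + C(7,5) = C(8,5) = 56.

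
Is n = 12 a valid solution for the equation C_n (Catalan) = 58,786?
C_12 = C(24,12)/(12+1) = 2,704,156/13 = 208,012, which does not equal 58,786.
Final answer: No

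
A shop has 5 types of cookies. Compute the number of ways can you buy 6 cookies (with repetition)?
210

Working:
Stars and bars: C(6+5-1, 6) = C(10, 6) = 210.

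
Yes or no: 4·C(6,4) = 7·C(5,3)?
Absorption identity k·C(n,k) = n·C(n-1,k-1). LHS = 4·15 = 60; RHS = 7·10 = 70.

Answer: No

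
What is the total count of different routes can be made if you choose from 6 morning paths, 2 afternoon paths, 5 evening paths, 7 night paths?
By the multiplication principle: 6 × 2 × 5 × 7 = 420.

Answer: 420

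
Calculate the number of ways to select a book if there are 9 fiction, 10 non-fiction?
19

Explanation: By the addition principle: 9 + 10 = 19.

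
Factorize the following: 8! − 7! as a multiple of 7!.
7 × 7! = 35,280

Working:
8! − 7! = 8·7! − 7! = (8 − 1)·7! = 7 × 7! = 35,280.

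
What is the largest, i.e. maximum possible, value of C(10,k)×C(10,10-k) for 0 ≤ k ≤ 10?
63,504

Explanation: C(10,k)·C(10,10-k) = C(10,k)², maximised at the centre k = 5: C(10,5)² = 63,504.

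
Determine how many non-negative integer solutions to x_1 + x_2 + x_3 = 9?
55

Solution: C(9+3-1, 3-1) = 55.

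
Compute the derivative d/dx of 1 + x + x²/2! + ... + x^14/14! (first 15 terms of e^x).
1 + x + x²/2! + ... + x^13/13!

Solution: Differentiating term by term gives the first 14 terms of e^x.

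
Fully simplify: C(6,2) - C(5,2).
5

Solution: C(6,2) - C(5,2) = C(5,1) = 5.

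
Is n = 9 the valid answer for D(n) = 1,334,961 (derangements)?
No

Reasoning: D(9) = (9-1)·[D(8) + D(7)] = 8·[14,833 + 1,854] = 133,496, which does not equal 1,334,961.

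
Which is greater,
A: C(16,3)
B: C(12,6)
B

Working:
A=C(16,3)=560, B=C(12,6)=924.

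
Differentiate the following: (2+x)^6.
6(2+x)^5
Using the power rule: d/dx (2+x)^6 = 6(2+x)^{5}.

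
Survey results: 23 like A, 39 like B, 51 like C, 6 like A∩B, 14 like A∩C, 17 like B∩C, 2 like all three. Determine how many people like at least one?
78

Explanation: |A∪B∪C| = 23+39+51-6-14-17+2 = 78.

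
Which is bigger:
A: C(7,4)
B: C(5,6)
A

Explanation: A=C(7,4)=35, B=C(5,6)=0.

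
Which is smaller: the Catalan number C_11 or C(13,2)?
C(13,2)

Explanation: C_11 = C(22,11)/(11+1) = 705,432/12 = 58,786; C(13,2) = 78.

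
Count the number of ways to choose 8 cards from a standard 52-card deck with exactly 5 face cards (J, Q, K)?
12 face cards and 40 non-face cards: C(12,5) × C(40,3) = 792 × 9,880 = 7,824,960.

Answer: 7,824,960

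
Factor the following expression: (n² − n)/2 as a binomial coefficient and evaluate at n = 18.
C(n,2); C(18,2) = 153

Solution: (n² − n)/2 = n(n−1)/2 = C(n,2). At n = 18: C(18,2) = 153.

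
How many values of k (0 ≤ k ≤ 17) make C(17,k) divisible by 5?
6

Checking C(17,k) mod 5 for k = 0..17: divisible at k = 3, 4, 8, 9, 13, 14. That's 6 values.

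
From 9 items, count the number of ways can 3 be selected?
84

C(9,3) = 9! / (3! × (9-3)!)
         = 9! / (3! × 6!)
         = 84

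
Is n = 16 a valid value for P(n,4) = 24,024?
P(16,4) = 16·15·14·13 = 43,680, which does not equal 24,024.
Final answer: No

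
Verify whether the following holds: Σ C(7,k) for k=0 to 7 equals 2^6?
Binomial theorem: Σ C(7,k) = (1+1)^7 = 2^7 = 128; RHS 2^6 = 64.
Final answer: False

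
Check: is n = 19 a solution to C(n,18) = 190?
No

C(19,18) = 19·18·17·16·15·14·13·12·11·10·9·8·7·6·5·4·3·2/18! = 121,645,100,408,832,000/6,402,373,705,728,000 = 19, which does not equal 190.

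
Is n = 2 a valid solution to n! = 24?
No

2! = 2·1! = 2·1 = 2, which does not equal 24.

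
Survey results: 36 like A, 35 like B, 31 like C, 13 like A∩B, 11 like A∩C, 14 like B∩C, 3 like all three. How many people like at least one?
67

Reasoning: |A∪B∪C| = 36+35+31-13-11-14+3 = 67.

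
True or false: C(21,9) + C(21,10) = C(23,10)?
False

Solution: Pascal's identity gives C(22,10) = 646,646, whereas C(23,10) = 1,144,066.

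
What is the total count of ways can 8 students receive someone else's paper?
14,833

Using D(n) = (n-1)[D(n-1) + D(n-2)]:
D(8) = (8-1) × [D(7) + D(6)]
      = 7 × [1854 + 265]
      = 7 × 2119
      = 14,833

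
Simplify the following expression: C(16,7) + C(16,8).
24,310

Explanation: By Pascal's identity: C(17,8) = 24,310.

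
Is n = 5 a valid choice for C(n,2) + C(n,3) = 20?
C(5,2) + C(5,3) = 10 + 10 = 20, which equals 20.

Answer: Yes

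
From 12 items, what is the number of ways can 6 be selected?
924

C(12,6) = 12! / (6! × (12-6)!)
         = 12! / (6! × 6!)
         = 924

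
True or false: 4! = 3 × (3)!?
False

Explanation: 4! = 4 × 3! = 24, but 3 × 3! = 18.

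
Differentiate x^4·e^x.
(4x^3 + x^4)e^x

Product rule: d/dx[x^4]·e^x + x^4·d/dx[e^x] = 4x^{3}e^x + x^4e^x.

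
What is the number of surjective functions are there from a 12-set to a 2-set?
4,094
Onto functions = 2! × S(12,2)
First compute S(12,2) via recurrence:
Using the Stirling recurrence: S(n,k) = k·S(n-1,k) + S(n-1,k-1)
S(12,2) = 2·S(11,2) + S(11,1)
         = 2·1023 + 1
         = 2046 + 1
         = 2,047
Then: 2 × 2047 = 4,094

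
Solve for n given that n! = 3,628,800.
n! is strictly increasing. 8! = 40,320, 9! = 362,880, 10! = 3,628,800 ✓. So n = 10.
Final answer: 10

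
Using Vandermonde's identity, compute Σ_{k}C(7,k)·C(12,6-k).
27,132

Working:
= C(7+12,6) = C(19,6) = 27,132.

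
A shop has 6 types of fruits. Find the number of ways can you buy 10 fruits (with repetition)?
3,003

Explanation: Stars and bars: C(10+6-1, 10) = C(15, 10) = 3,003.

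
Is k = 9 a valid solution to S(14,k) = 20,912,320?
No

Solution: S(14,9) = 9·S(13,9) + S(13,8) = 9·359,502 + 1,899,612 = 5,135,130, which does not equal 20,912,320.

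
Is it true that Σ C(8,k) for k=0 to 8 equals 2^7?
Binomial theorem: Σ C(8,k) = (1+1)^8 = 2^8 = 256; RHS 2^7 = 128.
Final answer: False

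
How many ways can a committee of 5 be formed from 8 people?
56

Explanation: C(8,5) = 8! / (5! × (8-5)!)
         = 8! / (5! × 3!)
         = 56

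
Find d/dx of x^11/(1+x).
(11x^10(1+x) - x^11)/(1+x)²

Solution: Quotient rule: [11x^{10}(1+x) - x^11]/(1+x)².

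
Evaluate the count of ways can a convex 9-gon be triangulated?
429

Explanation: Using the Catalan number formula: C_n = C(2n, n) / (n+1)
C_7 = C(14, 7) / (7+1)
     = 3432 / 8
     = 429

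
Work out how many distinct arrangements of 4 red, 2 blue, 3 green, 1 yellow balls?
12,600

Multinomial: 10!/(4! × 2! × 3! × 1!) = 12,600.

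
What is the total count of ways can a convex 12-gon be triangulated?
16,796

Solution: Using the Catalan number formula: C_n = C(2n, n) / (n+1)
C_10 = C(20, 10) / (10+1)
     = 184756 / 11
     = 16,796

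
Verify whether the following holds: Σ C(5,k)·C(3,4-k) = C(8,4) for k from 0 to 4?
True

Vandermonde's identity gives C(8,4) = 70; RHS C(8,4) = 70.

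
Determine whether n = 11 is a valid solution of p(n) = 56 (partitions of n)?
Yes
Pentagonal recurrence p(n) = p(n−1) + p(n−2) − p(n−5) − p(n−7) + …: p(11) = p(10) + p(9) − p(6) − p(4) = 42 + 30 − 11 − 5 = 56, which equals 56.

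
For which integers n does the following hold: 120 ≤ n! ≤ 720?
5, 6

Explanation: n! is strictly increasing; 5! = 120 and 6! = 720, so valid n = 5, 6.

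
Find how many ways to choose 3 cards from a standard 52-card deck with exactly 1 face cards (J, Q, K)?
9,360

Solution: 12 face cards and 40 non-face cards: C(12,1) × C(40,2) = 12 × 780 = 9,360.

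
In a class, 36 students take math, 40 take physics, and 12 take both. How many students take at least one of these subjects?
64

Solution: |A∪B| = |A|+|B|-|A∩B| = 36+40-12 = 64.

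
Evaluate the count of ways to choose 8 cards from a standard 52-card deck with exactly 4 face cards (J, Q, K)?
45,238,050

Solution: 12 face cards and 40 non-face cards: C(12,4) × C(40,4) = 495 × 91,390 = 45,238,050.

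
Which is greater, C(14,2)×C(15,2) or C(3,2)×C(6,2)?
C(14,2)×C(15,2)

Working:
C(14,2)×C(15,2)=9,555, C(3,2)×C(6,2)=45.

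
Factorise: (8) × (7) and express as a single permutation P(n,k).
P(8,2) = 8!/(6)!

Explanation: Product of 2 consecutive descending integers starting at 8: P(8,2) = 8!/6! = 56.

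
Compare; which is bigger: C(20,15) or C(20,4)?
C(20,15)
C(20,15)=15,504, C(20,4)=4,845.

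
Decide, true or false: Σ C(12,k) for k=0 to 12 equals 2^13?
False

Solution: Binomial theorem: Σ C(12,k) = (1+1)^12 = 2^12 = 4,096; RHS 2^13 = 8,192.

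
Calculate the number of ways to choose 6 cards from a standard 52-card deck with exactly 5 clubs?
50,193

Solution: 13 clubs and 39 non-clubs: C(13,5) × C(39,1) = 1287 × 39 = 50,193.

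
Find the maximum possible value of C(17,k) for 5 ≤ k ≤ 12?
24,310
C(17,k) is maximised at the centre of the row: C(17,8) = 24,310.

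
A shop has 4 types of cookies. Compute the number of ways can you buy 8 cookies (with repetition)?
165
Stars and bars: C(8+4-1, 8) = C(11, 8) = 165.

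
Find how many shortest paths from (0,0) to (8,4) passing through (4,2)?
To (4,2): C(6,4)=15. From there: C(6,4)=15. Total: 225.

Answer: 225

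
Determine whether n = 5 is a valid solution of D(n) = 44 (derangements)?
D(5) = (5-1)·[D(4) + D(3)] = 4·[9 + 2] = 44, which equals 44.

Answer: Yes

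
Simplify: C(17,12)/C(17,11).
1/2

Explanation: C(n,k+1)/C(n,k) = (n−k)/(k+1). Here (17−11)/(11+1) = 6/12 = 1/2.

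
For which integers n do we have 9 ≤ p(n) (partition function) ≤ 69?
6, 7, 8, 9, 10, 11

Explanation: Tabulating p(n) via p(n) = p(n−1) + p(n−2) − p(n−5) − p(n−7) + …: p(5)=7; p(6)=11; p(7)=15; p(8)=22; p(9)=30; p(10)=42; p(11)=56; p(12)=77. So valid n = 6, 7, 8, 9, 10, 11.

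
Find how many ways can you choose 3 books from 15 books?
C(15,3) = 15! / (3! × (15-3)!)
         = 15! / (3! × 12!)
         = 455

Answer: 455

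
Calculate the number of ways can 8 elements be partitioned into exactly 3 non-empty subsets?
966

Solution: This equals S(8,3), the Stirling number of the 2nd kind.
Using the Stirling recurrence: S(n,k) = k·S(n-1,k) + S(n-1,k-1)
S(8,3) = 3·S(7,3) + S(7,2)
         = 3·301 + 63
         = 903 + 63
         = 966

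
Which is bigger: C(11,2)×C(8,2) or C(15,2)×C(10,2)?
C(15,2)×C(10,2)

Explanation: C(11,2)×C(8,2)=1,540, C(15,2)×C(10,2)=4,725.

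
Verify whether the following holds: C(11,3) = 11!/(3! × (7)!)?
False
The correct denominator is 3!×8!, giving C(11,3) = 165; the stated RHS is 11!/(3!×7!) = 1,320 ≠ 165, so the statement does not hold.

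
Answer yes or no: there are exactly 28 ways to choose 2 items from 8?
Yes

Reasoning: C(8,2) = 28.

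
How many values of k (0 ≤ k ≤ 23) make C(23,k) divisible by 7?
12

Checking C(23,k) mod 7 for k = 0..23: divisible at k = 3, 4, 5, 6, 10, 11, 12, 13, 17, 18, 19, 20. That's 12 values.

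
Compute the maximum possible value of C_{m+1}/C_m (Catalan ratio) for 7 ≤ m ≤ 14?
29/8

C_{m+1}/C_m = 2(2m+1)/(m+2), which increases with m. Maximum at m = 14: 2·29/16 = 29/8.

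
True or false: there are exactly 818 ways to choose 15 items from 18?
False

Working:
C(18,15) = 816 ≠ 818.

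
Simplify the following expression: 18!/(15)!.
This equals 18×17×16 = 4,896.

Answer: 4,896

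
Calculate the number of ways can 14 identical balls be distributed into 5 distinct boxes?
C(14+5-1, 5-1) = C(18, 4) = 3,060.
Final answer: 3,060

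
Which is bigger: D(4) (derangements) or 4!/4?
D(4)

Explanation: D(4) = (4-1)·[D(3) + D(2)] = 3·[2 + 1] = 9; 4!/4 = 24/4 = 6.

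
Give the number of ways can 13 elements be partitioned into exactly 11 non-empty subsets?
2,431

This equals S(13,11), the Stirling number of the 2nd kind.
Using the Stirling recurrence: S(n,k) = k·S(n-1,k) + S(n-1,k-1)
S(13,11) = 11·S(12,11) + S(12,10)
         = 11·66 + 1705
         = 726 + 1705
         = 2,431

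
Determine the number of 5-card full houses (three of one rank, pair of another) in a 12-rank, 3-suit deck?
396

Reasoning: Triple rank: 12. Triple suits: C(3,3)=1. Pair rank: 11. Pair suits: C(3,2)=3. Total: 396.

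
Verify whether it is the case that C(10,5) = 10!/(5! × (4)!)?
False

The correct denominator is 5!×5!, giving C(10,5) = 252; the stated RHS is 10!/(5!×4!) = 1,260 ≠ 252, so the statement does not hold.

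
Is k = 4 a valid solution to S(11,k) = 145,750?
S(11,4) = 4·S(10,4) + S(10,3) = 4·34,105 + 9,330 = 145,750, which equals 145,750.

Answer: Yes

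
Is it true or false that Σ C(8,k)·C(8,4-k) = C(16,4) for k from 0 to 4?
True

Vandermonde's identity gives C(16,4) = 1,820; RHS C(16,4) = 1,820.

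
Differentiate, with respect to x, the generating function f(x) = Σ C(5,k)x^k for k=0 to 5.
Σ k·C(5,k)x^(k-1) for k=1 to 5

Working:
Term-by-term differentiation gives Σ k·C(5,k)x^{k-1} for k=1 to 5.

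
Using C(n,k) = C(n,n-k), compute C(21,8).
203,490

Solution: C(21,8) = C(21,13) = 203,490.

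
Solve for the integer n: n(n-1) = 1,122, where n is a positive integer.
34
n² − n − 1,122 = 0, so n = (1 ± √(1 + 4·1,122))/2 = (1 ± √4,489)/2 = (1 ± 67)/2, i.e. n = 34 or n = -33. Taking the positive root, n = 34 (check: 34×33 = 1,122).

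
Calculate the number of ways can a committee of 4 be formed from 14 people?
C(14,4) = 14! / (4! × (14-4)!)
         = 14! / (4! × 10!)
         = 1,001
Final answer: 1,001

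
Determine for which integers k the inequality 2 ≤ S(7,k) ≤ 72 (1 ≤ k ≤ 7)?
2, 6

Explanation: S(7,1)=1; S(7,2)=63; S(7,3)=301; S(7,4)=350; S(7,5)=140; S(7,6)=21; S(7,7)=1. So valid k = 2, 6.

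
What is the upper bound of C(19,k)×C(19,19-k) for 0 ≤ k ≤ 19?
8,533,694,884

Solution: C(19,k)·C(19,19-k) = C(19,k)², maximised at the centre k = 9: C(19,9)² = 8,533,694,884.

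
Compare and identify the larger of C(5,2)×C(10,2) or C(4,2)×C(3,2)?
C(5,2)×C(10,2)

Explanation: C(5,2)×C(10,2)=450, C(4,2)×C(3,2)=18.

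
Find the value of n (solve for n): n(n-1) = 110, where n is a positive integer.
n² − n − 110 = 0, so n = (1 ± √(1 + 4·110))/2 = (1 ± √441)/2 = (1 ± 21)/2, i.e. n = 11 or n = -10. Taking the positive root, n = 11 (check: 11×10 = 110).

Answer: 11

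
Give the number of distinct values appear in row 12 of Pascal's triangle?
Row 12 has entries C(12,0)..C(12,12); by symmetry C(12,k)=C(12,12-k), giving 7 distinct values.
Final answer: 7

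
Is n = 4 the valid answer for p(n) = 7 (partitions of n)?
Pentagonal recurrence p(n) = p(n−1) + p(n−2) − p(n−5) − p(n−7) + …: p(4) = p(3) + p(2) = 3 + 2 = 5, which does not equal 7.

Answer: No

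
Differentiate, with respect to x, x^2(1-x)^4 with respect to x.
2x^1(1-x)^4 - 4x^2(1-x)^3

Explanation: Product rule: 2x^{1}(1-x)^{4} + x^2·(-4)(1-x)^{3}.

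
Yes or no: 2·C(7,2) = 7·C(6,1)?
Absorption identity k·C(n,k) = n·C(n-1,k-1). LHS = 2·21 = 42; RHS = 7·6 = 42.

Answer: Yes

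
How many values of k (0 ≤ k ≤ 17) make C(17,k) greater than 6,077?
8
Row 17 is unimodal and symmetric about k=17/2. C(17,4)=2,380 ≤ 6,077; C(17,5)=6,188 > 6,077; by symmetry C(17,k) > 6,077 for k = 5..12. That's 12 - 5 + 1 = 8 values.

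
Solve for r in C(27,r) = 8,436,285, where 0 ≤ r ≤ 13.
10

Reasoning: C(27,r) is increasing for 0 ≤ r ≤ 13. Stepping up (C(27,r+1) = C(27,r)·(27−r)/(r+1)): C(27,1) = 27, C(27,2) = 351, C(27,3) = 2,925, C(27,4) = 17,550, C(27,5) = 80,730, C(27,6) = 296,010, C(27,7) = 888,030, C(27,8) = 2,220,075, C(27,9) = 4,686,825, C(27,10) = 8,436,285 ✓. So r = 10.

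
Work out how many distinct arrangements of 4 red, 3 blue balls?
35

Working:
Multinomial: 7!/(4! × 3!) = 35.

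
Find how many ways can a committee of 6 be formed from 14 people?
C(14,6) = 14! / (6! × (14-6)!)
         = 14! / (6! × 8!)
         = 3,003

Answer: 3,003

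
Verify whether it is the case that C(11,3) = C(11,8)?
True

Working:
Symmetry C(n,k) = C(n,n-k): C(11,3) = 165 and C(11,8) = 165. Both sides agree, so the statement holds.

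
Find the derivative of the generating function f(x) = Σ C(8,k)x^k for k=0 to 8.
Σ k·C(8,k)x^(k-1) for k=1 to 8

Reasoning: Term-by-term differentiation gives Σ k·C(8,k)x^{k-1} for k=1 to 8.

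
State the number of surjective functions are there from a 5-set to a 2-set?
Onto functions = 2! × S(5,2)
First compute S(5,2) via recurrence:
Using the Stirling recurrence: S(n,k) = k·S(n-1,k) + S(n-1,k-1)
S(5,2) = 2·S(4,2) + S(4,1)
         = 2·7 + 1
         = 14 + 1
         = 15
Then: 2 × 15 = 30
Final answer: 30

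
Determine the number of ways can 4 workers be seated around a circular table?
6

Solution: Circular arrangements: (4-1)! = 6.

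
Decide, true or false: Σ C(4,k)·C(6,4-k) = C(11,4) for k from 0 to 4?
False

Explanation: Vandermonde's identity gives C(10,4) = 210; RHS C(11,4) = 330.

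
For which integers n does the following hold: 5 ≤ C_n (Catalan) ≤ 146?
C_2=2; C_3=5; C_4=14; C_5=42; C_6=132; C_7=429. So valid n = 3, 4, 5, 6.

Answer: 3, 4, 5, 6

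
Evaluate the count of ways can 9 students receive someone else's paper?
133,496

Using D(n) = (n-1)[D(n-1) + D(n-2)]:
D(9) = (9-1) × [D(8) + D(7)]
      = 8 × [14833 + 1854]
      = 8 × 16687
      = 133,496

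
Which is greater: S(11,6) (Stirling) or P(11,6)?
P(11,6)

Explanation: S(11,6) = 6·S(10,6) + S(10,5) = 6·22,827 + 42,525 = 179,487; P(11,6) = 332,640.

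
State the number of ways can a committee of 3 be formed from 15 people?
455

Reasoning: C(15,3) = 15! / (3! × (15-3)!)
         = 15! / (3! × 12!)
         = 455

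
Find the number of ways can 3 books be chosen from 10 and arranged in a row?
720

Solution: P(10,3) = 10!/(10-3)! = 720.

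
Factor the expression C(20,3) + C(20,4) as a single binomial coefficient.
C(21,4)
By Pascal's identity: C(20,3) + C(20,4) = C(21,4) = 5,985.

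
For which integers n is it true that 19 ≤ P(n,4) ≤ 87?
4

Working:
P(3,4)=0; P(4,4)=24; P(5,4)=120. So valid n = 4.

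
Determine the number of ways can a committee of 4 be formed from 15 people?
1,365
C(15,4) = 15! / (4! × (15-4)!)
         = 15! / (4! × 11!)
         = 1,365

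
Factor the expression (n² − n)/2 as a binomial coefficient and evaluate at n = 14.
C(n,2); C(14,2) = 91

Working:
(n² − n)/2 = n(n−1)/2 = C(n,2). At n = 14: C(14,2) = 91.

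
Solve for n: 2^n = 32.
5

Reasoning: 2^5 = 32, so n = 5.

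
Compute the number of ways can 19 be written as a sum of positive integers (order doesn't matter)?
Pentagonal recurrence p(n) = p(n−1) + p(n−2) − p(n−5) − p(n−7) + …: p(19) = p(18) + p(17) − p(14) − p(12) + p(7) + p(4) = 385 + 297 − 135 − 77 + 15 + 5 = 490.

Answer: 490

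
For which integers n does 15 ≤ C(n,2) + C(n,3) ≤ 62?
5, 6, 7
C(4,2)+C(4,3)=10; C(5,2)+C(5,3)=20; C(6,2)+C(6,3)=35; C(7,2)+C(7,3)=56; C(8,2)+C(8,3)=84. So valid n = 5, 6, 7.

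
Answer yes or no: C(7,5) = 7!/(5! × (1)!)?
No

The correct denominator is 5!×2!, giving C(7,5) = 21; the stated RHS is 7!/(5!×1!) = 42 ≠ 21, so the statement does not hold.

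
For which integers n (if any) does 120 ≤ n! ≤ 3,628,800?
5, 6, 7, 8, 9, 10

Solution: n! is strictly increasing; 5! = 120 and 10! = 3,628,800, so valid n = 5, 6, 7, 8, 9, 10.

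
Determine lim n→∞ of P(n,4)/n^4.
P(n,4) = n(n-1)(n-2)(n-3) ≈ n^4 for large n. Limit = 1.

Answer: 1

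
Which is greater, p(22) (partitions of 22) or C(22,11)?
C(22,11)

Solution: Pentagonal recurrence p(n) = p(n−1) + p(n−2) − p(n−5) − p(n−7) + …: p(22) = p(21) + p(20) − p(17) − p(15) + p(10) + p(7) − p(0) = 792 + 627 − 297 − 176 + 42 + 15 − 1 = 1,002; C(22,11) = 705,432.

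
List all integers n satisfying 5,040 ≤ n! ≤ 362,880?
7, 8, 9
n! is strictly increasing; 7! = 5,040 and 9! = 362,880, so valid n = 7, 8, 9.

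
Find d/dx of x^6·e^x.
(6x^5 + x^6)e^x

Product rule: d/dx[x^6]·e^x + x^6·d/dx[e^x] = 6x^{5}e^x + x^6e^x.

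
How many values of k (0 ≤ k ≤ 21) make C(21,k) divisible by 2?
14

Explanation: Checking C(21,k) mod 2 for k = 0..21: divisible at k = 2, 3, 6, 7, 8, 9, 10, 11, 12, 13, 14, 15, 18, 19. That's 14 values.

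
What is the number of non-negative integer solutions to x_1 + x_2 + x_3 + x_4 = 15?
C(15+4-1, 4-1) = 816.

Answer: 816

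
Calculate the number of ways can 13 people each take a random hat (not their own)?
2,290,792,932
Using D(n) = (n-1)[D(n-1) + D(n-2)]:
D(13) = (13-1) × [D(12) + D(11)]
      = 12 × [176214841 + 14684570]
      = 12 × 190899411
      = 2,290,792,932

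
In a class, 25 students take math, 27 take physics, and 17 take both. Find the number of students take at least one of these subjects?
|A∪B| = |A|+|B|-|A∩B| = 25+27-17 = 35.

Answer: 35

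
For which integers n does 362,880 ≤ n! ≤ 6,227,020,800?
9, 10, 11, 12, 13

Explanation: n! is strictly increasing; 9! = 362,880 and 13! = 6,227,020,800, so valid n = 9, 10, 11, 12, 13.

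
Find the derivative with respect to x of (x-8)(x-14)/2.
(2x - 22)/2

Working:
d/dx[(x-8)(x-14)] = (x-14) + (x-8) = 2x - 22. Dividing by 2 gives (2x - 22)/2.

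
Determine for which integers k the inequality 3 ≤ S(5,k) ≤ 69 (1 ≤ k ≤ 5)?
2, 3, 4

Solution: S(5,1)=1; S(5,2)=15; S(5,3)=25; S(5,4)=10; S(5,5)=1. So valid k = 2, 3, 4.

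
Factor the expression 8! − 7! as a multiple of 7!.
8! − 7! = 8·7! − 7! = (8 − 1)·7! = 7 × 7! = 35,280.

Answer: 7 × 7! = 35,280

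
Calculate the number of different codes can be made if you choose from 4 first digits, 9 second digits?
36

Solution: By the multiplication principle: 4 × 9 = 36.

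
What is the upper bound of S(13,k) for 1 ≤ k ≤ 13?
Row S(13,k) for k = 1..13 (via S(n,k) = k·S(n−1,k) + S(n−1,k−1)): 1, 4,095, 261,625, 2,532,530, 7,508,501, 9,321,312, 5,715,424, 1,899,612, 359,502, 39,325, 2,431, 78, 1. The row is unimodal; maximum at k = 6: 9,321,312.
Final answer: 9,321,312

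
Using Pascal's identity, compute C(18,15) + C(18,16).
969

Explanation: C(18,15) + C(18,16) = C(19,16) = 969.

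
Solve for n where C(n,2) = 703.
38

Explanation: C(n,2) = n(n−1)/2! is increasing in n, and n(n−1) = 2!·703 = 1,406 ≈ (n−0.5)^2 gives n ≈ 38.0. Check: C(36,2) = 630, C(37,2) = 666, C(38,2) = 703 ✓. So n = 38.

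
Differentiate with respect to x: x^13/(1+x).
(13x^12(1+x) - x^13)/(1+x)²

Explanation: Quotient rule: [13x^{12}(1+x) - x^13]/(1+x)².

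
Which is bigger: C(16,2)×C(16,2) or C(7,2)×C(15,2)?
C(16,2)×C(16,2)
C(16,2)×C(16,2)=14,400, C(7,2)×C(15,2)=2,205.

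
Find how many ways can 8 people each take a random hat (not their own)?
Using D(n) = (n-1)[D(n-1) + D(n-2)]:
D(8) = (8-1) × [D(7) + D(6)]
      = 7 × [1854 + 265]
      = 7 × 2119
      = 14,833

Answer: 14,833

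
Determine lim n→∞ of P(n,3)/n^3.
P(n,3) = n(n-1)(n-2) ≈ n^3 for large n. Limit = 1.
Final answer: 1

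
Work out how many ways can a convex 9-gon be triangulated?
429

Solution: Using the Catalan number formula: C_n = C(2n, n) / (n+1)
C_7 = C(14, 7) / (7+1)
     = 3432 / 8
     = 429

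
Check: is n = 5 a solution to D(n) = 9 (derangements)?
No

Reasoning: D(5) = (5-1)·[D(4) + D(3)] = 4·[9 + 2] = 44, which does not equal 9.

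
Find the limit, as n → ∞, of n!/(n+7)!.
0

Solution: n!/(n+7)! = 1/[(n+1)(n+2)···(n+7)] → 0 as n → ∞.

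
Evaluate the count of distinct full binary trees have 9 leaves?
1,430

Working:
Using the Catalan number formula: C_n = C(2n, n) / (n+1)
C_8 = C(16, 8) / (8+1)
     = 12870 / 9
     = 1,430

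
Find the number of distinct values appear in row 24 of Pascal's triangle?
Row 24 has entries C(24,0)..C(24,24); by symmetry C(24,k)=C(24,24-k), giving 13 distinct values.
Final answer: 13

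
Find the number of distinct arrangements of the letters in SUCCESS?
Word has 7 letters (S=3, U=1, C=2, E=1). Arrangements: 7!/Π(k!) = 420.

Answer: 420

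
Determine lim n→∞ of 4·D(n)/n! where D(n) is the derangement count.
D(n)/n! → 1/e, so 4·D(n)/n! → 4/e.

Answer: 4/e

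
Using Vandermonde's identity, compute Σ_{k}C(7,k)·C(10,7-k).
19,448
= C(7+10,7) = C(17,7) = 19,448.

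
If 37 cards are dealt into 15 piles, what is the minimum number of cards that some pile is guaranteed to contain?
3

Reasoning: Pigeonhole: ⌈37/15⌉ = 3.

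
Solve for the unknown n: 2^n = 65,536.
16

Working:
65,536 = 1,024 × 64 = 2^10 × 2^6 = 2^16, so n = 16.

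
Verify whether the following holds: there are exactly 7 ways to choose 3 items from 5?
C(5,3) = 10 ≠ 7.
Final answer: False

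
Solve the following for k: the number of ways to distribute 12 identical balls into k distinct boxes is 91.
Stars and bars: the count is C(12+k−1, k−1), increasing in k. k=2: C(13,1) = 13, k=3: C(14,2) = 91 ✓. So k = 3.

Answer: 3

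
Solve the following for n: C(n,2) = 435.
30

C(n,2) = n(n−1)/2! is increasing in n, and n(n−1) = 2!·435 = 870 ≈ (n−0.5)^2 gives n ≈ 30.0. Check: C(28,2) = 378, C(29,2) = 406, C(30,2) = 435 ✓. So n = 30.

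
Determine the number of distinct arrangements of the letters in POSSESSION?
75,600

Working:
Word has 10 letters (P=1, O=2, S=4, E=1, I=1, N=1). Arrangements: 10!/Π(k!) = 75,600.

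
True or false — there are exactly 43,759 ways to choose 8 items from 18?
False

Explanation: C(18,8) = 43,758 ≠ 43759.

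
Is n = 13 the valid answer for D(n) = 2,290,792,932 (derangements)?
Yes

Explanation: D(13) = (13-1)·[D(12) + D(11)] = 12·[176,214,841 + 14,684,570] = 2,290,792,932, which equals 2,290,792,932.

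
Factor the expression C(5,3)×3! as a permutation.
P(5,3)

Reasoning: C(5,3)×3! = [5!/(3!(2)!)]×3! = 5!/(2)! = P(5,3) = 60.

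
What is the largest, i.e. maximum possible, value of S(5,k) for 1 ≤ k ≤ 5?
Row S(5,k) for k = 1..5 (via S(n,k) = k·S(n−1,k) + S(n−1,k−1)): 1, 15, 25, 10, 1. The row is unimodal; maximum at k = 3: 25.
Final answer: 25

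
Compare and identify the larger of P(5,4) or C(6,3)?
P(5,4)
P(5,4)=120, C(6,3)=20.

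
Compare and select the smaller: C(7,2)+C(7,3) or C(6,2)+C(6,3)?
C(6,2)+C(6,3)

Explanation: First=56, Second=35.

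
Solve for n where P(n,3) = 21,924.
29

Solution: P(n,3) = n(n−1)(n−2) is increasing in n; n(n−1)(n−2) ≈ (n−1)^3 = 21,924 gives n ≈ 29.0. Check: P(27,3) = 17,550, P(28,3) = 19,656, P(29,3) = 21,924 ✓. So n = 29.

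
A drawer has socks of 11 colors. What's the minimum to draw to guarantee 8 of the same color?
Worst case: 7 of each = 77. One more: 78.

Answer: 78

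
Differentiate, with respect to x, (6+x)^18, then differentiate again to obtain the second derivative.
306(6+x)^16

Explanation: First derivative: 18(6+x)^{17}. Second derivative: 18·17·(6+x)^{16} = 306(6+x)^{16}.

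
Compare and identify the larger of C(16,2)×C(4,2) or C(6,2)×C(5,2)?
C(16,2)×C(4,2)

Reasoning: C(16,2)×C(4,2)=720, C(6,2)×C(5,2)=150.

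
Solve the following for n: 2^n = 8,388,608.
23

Working:
8,388,608 = 1,024 × 1,024 × 8 = 2^10 × 2^10 × 2^3 = 2^23, so n = 23.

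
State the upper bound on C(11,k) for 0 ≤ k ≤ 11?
462

Explanation: Maximum at k = 5 or k = 6: C(11,5) = 462.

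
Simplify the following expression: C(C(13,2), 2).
3,003

Working:
C(13,2) = 78, then C(78, 2) = 3,003.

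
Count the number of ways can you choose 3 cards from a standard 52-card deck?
22,100

Reasoning: C(52,3) = 22,100.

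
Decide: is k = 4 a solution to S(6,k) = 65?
S(6,4) = 4·S(5,4) + S(5,3) = 4·10 + 25 = 65, which equals 65.
Final answer: Yes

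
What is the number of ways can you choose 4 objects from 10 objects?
C(10,4) = 10! / (4! × (10-4)!)
         = 10! / (4! × 6!)
         = 210
Final answer: 210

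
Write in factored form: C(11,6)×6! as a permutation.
C(11,6)×6! = [11!/(6!(5)!)]×6! = 11!/(5)! = P(11,6) = 332,640.

Answer: P(11,6)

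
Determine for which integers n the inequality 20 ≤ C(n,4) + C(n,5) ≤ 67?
6, 7

C(5,4)+C(5,5)=6; C(6,4)+C(6,5)=21; C(7,4)+C(7,5)=56; C(8,4)+C(8,5)=126. So valid n = 6, 7.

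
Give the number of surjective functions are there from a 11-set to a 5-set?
29,607,600

Solution: Onto functions = 5! × S(11,5)
First compute S(11,5) via recurrence:
Using the Stirling recurrence: S(n,k) = k·S(n-1,k) + S(n-1,k-1)
S(11,5) = 5·S(10,5) + S(10,4)
         = 5·42525 + 34105
         = 212625 + 34105
         = 246,730
Then: 120 × 246730 = 29,607,600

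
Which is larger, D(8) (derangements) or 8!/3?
D(8)

Explanation: D(8) = (8-1)·[D(7) + D(6)] = 7·[1,854 + 265] = 14,833; 8!/3 = 40,320/3 = 13,440.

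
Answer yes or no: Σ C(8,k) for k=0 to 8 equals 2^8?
Yes

Working:
Binomial theorem: Σ C(8,k) = (1+1)^8 = 2^8 = 256; RHS 2^8 = 256.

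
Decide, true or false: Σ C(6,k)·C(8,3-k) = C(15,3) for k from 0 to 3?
False

Explanation: Vandermonde's identity gives C(14,3) = 364; RHS C(15,3) = 455.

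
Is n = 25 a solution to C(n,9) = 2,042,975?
C(25,9) = 25·24·23·22·21·20·19·18·17/9! = 741,354,768,000/362,880 = 2,042,975, which equals 2,042,975.

Answer: Yes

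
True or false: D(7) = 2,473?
False

Working:
Derangements of 7 elements: D(7) = (7-1)·[D(6) + D(5)] = 6·[265 + 44] = 1,854.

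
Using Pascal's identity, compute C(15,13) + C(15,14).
120

Reasoning: C(15,13) + C(15,14) = C(16,14) = 120.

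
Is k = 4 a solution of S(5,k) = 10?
Yes
S(5,4) = 4·S(4,4) + S(4,3) = 4·1 + 6 = 10, which equals 10.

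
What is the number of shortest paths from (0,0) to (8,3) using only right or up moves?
Choose 8 rights from 11 moves: C(11,8) = 165.
Final answer: 165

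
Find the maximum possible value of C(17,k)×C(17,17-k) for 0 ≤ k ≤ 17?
590,976,100

Reasoning: C(17,k)·C(17,17-k) = C(17,k)², maximised at the centre k = 8: C(17,8)² = 590,976,100.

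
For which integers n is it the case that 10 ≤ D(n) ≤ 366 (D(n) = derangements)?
5, 6

Reasoning: Using D(n) = (n−1)[D(n−1) + D(n−2)] with D(1)=0, D(2)=1: D(4)=9; D(5)=44; D(6)=265; D(7)=1,854. So valid n = 5, 6.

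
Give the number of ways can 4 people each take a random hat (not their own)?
9

Working:
Using D(n) = (n-1)[D(n-1) + D(n-2)]:
D(4) = (4-1) × [D(3) + D(2)]
      = 3 × [2 + 1]
      = 3 × 3
      = 9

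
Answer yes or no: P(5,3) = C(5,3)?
No

P(5,3) = 60 but C(5,3) = 10; they differ by a factor of 3! = 6, so the statement does not hold.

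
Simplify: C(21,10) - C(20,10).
167,960

Explanation: C(21,10) - C(20,10) = C(20,9) = 167,960.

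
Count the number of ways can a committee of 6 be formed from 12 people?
C(12,6) = 12! / (6! × (12-6)!)
         = 12! / (6! × 6!)
         = 924
Final answer: 924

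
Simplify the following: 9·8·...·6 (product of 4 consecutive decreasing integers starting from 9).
3,024

This is P(9,4) = 9!/(5)! = 3,024.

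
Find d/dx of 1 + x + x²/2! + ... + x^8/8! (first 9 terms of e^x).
1 + x + x²/2! + ... + x^7/7!

Working:
Differentiating term by term gives the first 8 terms of e^x.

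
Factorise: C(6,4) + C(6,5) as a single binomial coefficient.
C(7,5)

Explanation: By Pascal's identity: C(6,4) + C(6,5) = C(7,5) = 21.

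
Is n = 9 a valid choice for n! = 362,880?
Yes
9! = 9·8! = 9·40,320 = 362,880, which equals 362,880.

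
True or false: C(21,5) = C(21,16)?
True

C(21,5) = C(21,21-5) by the symmetry property; both equal 20,349.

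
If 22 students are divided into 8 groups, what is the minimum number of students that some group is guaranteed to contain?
Pigeonhole: ⌈22/8⌉ = 3.

Answer: 3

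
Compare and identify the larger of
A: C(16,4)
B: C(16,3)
A
A=C(16,4)=1,820, B=C(16,3)=560.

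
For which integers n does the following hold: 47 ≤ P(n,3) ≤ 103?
5

Working:
P(4,3)=24; P(5,3)=60; P(6,3)=120. So valid n = 5.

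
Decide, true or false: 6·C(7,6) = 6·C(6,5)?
Absorption identity k·C(n,k) = n·C(n-1,k-1). LHS = 6·7 = 42; RHS = 6·6 = 36.

Answer: False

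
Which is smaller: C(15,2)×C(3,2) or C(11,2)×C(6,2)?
C(15,2)×C(3,2)

Solution: C(15,2)×C(3,2)=315, C(11,2)×C(6,2)=825.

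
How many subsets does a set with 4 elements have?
Each element can be included or excluded: 2^4 = 16.
Final answer: 16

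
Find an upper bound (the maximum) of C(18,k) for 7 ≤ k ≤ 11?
48,620

Reasoning: C(18,k) is maximised at the centre of the row: C(18,9) = 48,620.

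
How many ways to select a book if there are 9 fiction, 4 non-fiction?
13

Explanation: By the addition principle: 9 + 4 = 13.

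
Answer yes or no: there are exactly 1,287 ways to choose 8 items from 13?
Yes
C(13,8) = 1,287.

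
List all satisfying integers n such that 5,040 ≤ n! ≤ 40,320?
7, 8

Solution: n! is strictly increasing; 7! = 5,040 and 8! = 40,320, so valid n = 7, 8.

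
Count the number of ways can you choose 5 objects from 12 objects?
792

Reasoning: C(12,5) = 12! / (5! × (12-5)!)
         = 12! / (5! × 7!)
         = 792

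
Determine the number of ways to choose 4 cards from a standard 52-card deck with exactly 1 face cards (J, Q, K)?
118,560

12 face cards and 40 non-face cards: C(12,1) × C(40,3) = 12 × 9,880 = 118,560.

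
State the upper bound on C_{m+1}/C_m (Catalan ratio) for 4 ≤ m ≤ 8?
C_{m+1}/C_m = 2(2m+1)/(m+2), which increases with m. Maximum at m = 8: 2·17/10 = 17/5.
Final answer: 17/5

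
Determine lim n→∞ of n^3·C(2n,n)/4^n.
C(2n,n) ~ 4^n/√(πn), so n^3·C(2n,n)/4^n ~ n^(3 − 1/2)/√π → ∞.
Final answer: ∞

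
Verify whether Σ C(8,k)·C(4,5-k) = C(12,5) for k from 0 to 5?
True

Vandermonde's identity gives C(12,5) = 792; RHS C(12,5) = 792.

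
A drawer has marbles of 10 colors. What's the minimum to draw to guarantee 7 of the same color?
61
Worst case: 6 of each = 60. One more: 61.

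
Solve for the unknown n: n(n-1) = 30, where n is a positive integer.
n² − n − 30 = 0, so n = (1 ± √(1 + 4·30))/2 = (1 ± √121)/2 = (1 ± 11)/2, i.e. n = 6 or n = -5. Taking the positive root, n = 6 (check: 6×5 = 30).
Final answer: 6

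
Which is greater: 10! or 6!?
10!

Explanation: 10!=3,628,800, 6!=720. 10! > 6!.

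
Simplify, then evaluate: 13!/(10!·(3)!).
This is C(13,10) = 286.
Final answer: 286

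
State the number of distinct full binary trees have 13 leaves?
208,012

Using the Catalan number formula: C_n = C(2n, n) / (n+1)
C_12 = C(24, 12) / (12+1)
     = 2704156 / 13
     = 208,012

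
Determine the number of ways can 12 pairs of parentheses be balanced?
Using the Catalan number formula: C_n = C(2n, n) / (n+1)
C_12 = C(24, 12) / (12+1)
     = 2704156 / 13
     = 208,012

Answer: 208,012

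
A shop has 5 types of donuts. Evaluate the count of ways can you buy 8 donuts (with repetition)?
495

Explanation: Stars and bars: C(8+5-1, 8) = C(12, 8) = 495.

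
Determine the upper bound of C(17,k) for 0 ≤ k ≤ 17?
Maximum at k = 8 or k = 9: C(17,8) = 24,310.
Final answer: 24,310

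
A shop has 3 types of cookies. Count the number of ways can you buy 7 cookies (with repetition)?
Stars and bars: C(7+3-1, 7) = C(9, 7) = 36.
Final answer: 36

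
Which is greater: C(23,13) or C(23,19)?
C(23,13)
C(23,13)=1,144,066, C(23,19)=8,855.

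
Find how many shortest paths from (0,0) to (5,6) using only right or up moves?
462

Solution: Choose 5 rights from 11 moves: C(11,5) = 462.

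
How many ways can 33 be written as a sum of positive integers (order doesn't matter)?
Pentagonal recurrence p(n) = p(n−1) + p(n−2) − p(n−5) − p(n−7) + …: p(33) = p(32) + p(31) − p(28) − p(26) + p(21) + p(18) − p(11) − p(7) = 8,349 + 6,842 − 3,718 − 2,436 + 792 + 385 − 56 − 15 = 10,143.
Final answer: 10,143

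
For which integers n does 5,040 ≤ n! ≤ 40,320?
7, 8

Reasoning: n! is strictly increasing; 7! = 5,040 and 8! = 40,320, so valid n = 7, 8.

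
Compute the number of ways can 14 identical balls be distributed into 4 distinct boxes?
680

Explanation: C(14+4-1, 4-1) = C(17, 3) = 680.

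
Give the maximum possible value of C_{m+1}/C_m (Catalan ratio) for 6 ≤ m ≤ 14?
29/8

C_{m+1}/C_m = 2(2m+1)/(m+2), which increases with m. Maximum at m = 14: 2·29/16 = 29/8.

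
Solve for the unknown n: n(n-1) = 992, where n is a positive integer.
32
n² − n − 992 = 0, so n = (1 ± √(1 + 4·992))/2 = (1 ± √3,969)/2 = (1 ± 63)/2, i.e. n = 32 or n = -31. Taking the positive root, n = 32 (check: 32×31 = 992).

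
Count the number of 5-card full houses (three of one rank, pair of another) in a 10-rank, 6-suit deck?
27,000

Triple rank: 10. Triple suits: C(6,3)=20. Pair rank: 9. Pair suits: C(6,2)=15. Total: 27,000.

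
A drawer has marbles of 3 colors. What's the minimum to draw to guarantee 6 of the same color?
16

Explanation: Worst case: 5 of each = 15. One more: 16.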